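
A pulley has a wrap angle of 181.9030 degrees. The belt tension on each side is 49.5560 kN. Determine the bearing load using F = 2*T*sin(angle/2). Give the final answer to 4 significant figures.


F = 2 * 49.5560 * sin(181.9030/2 deg)
F = 99.10 kN


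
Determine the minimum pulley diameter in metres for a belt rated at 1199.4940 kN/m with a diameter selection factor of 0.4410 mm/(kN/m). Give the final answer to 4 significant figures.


D = 1199.4940 * 0.4410 / 1000
D = 0.5290 m


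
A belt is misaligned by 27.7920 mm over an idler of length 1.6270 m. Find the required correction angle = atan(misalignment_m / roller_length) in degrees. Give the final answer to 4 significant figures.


misalign_m = 27.7920 / 1000 = 0.027792 m
angle = atan(0.027792 / 1.6270)
angle = 0.9786 deg


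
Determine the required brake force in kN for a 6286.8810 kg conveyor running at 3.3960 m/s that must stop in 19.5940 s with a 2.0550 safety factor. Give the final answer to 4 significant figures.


F = 6286.8810 * 3.3960 / 19.5940 * 2.0550 / 1000
F = 2.239 kN


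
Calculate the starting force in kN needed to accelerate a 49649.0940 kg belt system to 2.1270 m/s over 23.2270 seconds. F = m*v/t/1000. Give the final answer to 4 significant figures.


F = 49649.0940 * 2.1270 / 23.2270 / 1000
F = 4.547 kN


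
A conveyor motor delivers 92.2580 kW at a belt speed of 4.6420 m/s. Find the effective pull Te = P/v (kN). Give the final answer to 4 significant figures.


Te = P / v = 92.2580 / 4.6420
Te = 19.87 kN


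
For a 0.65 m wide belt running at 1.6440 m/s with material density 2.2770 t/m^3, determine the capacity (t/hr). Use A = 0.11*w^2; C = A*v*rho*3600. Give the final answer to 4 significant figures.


A = 0.11 * 0.65^2 = 0.046475 m^2
C = 0.046475 * 1.6440 * 2.2770 * 3600
C = 626.3 t/hr


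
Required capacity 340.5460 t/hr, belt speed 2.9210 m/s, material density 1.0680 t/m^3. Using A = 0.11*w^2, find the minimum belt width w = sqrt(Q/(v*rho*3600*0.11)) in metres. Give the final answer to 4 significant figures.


A_req = 340.5460 / (2.9210 * 1.0680 * 3600) = 0.0303229 m^2
w = sqrt(0.0303229 / 0.11)
w = 0.5250 m


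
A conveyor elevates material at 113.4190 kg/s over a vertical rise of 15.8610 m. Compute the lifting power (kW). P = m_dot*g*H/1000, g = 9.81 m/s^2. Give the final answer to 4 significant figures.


P = 113.4190 * 9.81 * 15.8610 / 1000
P = 17.65 kW


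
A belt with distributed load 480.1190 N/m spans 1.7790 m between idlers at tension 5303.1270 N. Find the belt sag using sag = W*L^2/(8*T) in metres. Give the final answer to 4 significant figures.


sag = 480.1190 * 1.7790^2 / (8 * 5303.1270)
sag = 0.03582 m


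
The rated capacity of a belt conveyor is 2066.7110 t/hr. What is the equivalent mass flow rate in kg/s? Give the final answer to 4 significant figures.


m_dot = 2066.7110 * 1000 / 3600
m_dot = 574.1 kg/s


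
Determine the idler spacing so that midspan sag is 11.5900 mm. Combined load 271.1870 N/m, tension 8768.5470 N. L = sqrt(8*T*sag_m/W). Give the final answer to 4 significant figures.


sag = 11.5900/1000 = 0.011590 m
L = sqrt(8 * 8768.5470 * 0.011590 / 271.1870)
L = 1.731 m


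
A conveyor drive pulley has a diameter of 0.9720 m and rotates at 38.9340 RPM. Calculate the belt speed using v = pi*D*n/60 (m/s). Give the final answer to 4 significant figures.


v = pi * 0.9720 * 38.9340 / 60
v = 1.981 m/s


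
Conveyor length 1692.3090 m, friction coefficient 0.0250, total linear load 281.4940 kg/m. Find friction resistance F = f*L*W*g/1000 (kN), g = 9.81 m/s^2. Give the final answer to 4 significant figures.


F = 0.0250 * 1692.3090 * 281.4940 * 9.81 / 1000
F = 116.8 kN


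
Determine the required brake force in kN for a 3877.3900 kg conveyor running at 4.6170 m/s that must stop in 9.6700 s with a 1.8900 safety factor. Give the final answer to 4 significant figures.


F = 3877.3900 * 4.6170 / 9.6700 * 1.8900 / 1000
F = 3.499 kN


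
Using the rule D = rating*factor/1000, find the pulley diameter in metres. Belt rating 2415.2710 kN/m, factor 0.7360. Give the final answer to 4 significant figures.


D = 2415.2710 * 0.7360 / 1000
D = 1.778 m


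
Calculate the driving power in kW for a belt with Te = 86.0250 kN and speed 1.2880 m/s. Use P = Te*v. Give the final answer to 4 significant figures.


P = Te * v = 86.0250 * 1.2880
P = 110.8 kW


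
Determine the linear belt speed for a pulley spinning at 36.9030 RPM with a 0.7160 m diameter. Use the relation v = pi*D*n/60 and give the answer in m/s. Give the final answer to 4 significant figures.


v = pi * 0.7160 * 36.9030 / 60
v = 1.383 m/s


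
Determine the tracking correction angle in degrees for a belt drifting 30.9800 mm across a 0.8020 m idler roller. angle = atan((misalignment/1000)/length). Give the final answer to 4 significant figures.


misalign_m = 30.9800 / 1000 = 0.030980 m
angle = atan(0.030980 / 0.8020)
angle = 2.212 deg


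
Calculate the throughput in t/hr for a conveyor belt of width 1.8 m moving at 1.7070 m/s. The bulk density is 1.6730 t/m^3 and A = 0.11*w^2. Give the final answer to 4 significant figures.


A = 0.11 * 1.8^2 = 0.3564 m^2
C = 0.3564 * 1.7070 * 1.6730 * 3600
C = 3664 t/hr


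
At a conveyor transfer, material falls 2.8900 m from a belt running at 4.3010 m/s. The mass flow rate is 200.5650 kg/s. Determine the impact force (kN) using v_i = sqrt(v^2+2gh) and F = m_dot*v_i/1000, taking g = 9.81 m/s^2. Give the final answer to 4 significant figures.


v_i = sqrt(4.3010^2 + 2*9.81*2.8900) = 8.67182 m/s
F = 200.5650 * 8.67182 / 1000
F = 1.739 kN


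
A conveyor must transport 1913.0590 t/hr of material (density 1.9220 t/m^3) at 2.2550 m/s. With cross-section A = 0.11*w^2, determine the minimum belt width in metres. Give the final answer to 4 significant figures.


A_req = 1913.0590 / (2.2550 * 1.9220 * 3600) = 0.12261 m^2
w = sqrt(0.12261 / 0.11)
w = 1.056 m


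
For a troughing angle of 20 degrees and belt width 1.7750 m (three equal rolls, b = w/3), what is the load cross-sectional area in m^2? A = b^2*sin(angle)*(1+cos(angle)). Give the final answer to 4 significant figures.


b = 1.7750/3 = 0.591667 m
A = 0.591667^2 * sin(20 deg) * (1 + cos(20 deg))
A = 0.2322 m^2


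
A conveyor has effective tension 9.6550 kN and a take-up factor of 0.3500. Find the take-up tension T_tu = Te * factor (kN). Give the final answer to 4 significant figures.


T_tu = 9.6550 * 0.3500
T_tu = 3.379 kN


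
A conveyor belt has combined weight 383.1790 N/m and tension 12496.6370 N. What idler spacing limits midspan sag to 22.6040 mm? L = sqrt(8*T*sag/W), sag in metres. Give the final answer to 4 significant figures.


sag = 22.6040/1000 = 0.022604 m
L = sqrt(8 * 12496.6370 * 0.022604 / 383.1790)
L = 2.428 m


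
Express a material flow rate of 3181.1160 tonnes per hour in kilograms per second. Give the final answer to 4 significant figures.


m_dot = 3181.1160 * 1000 / 3600
m_dot = 883.6 kg/s


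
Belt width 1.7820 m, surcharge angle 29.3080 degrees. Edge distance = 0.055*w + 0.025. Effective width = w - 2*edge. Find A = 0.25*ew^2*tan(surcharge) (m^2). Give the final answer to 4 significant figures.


edge = 0.055*1.7820 + 0.025 = 0.12301 m
ew = 1.7820 - 2*0.12301 = 1.53598 m
A = 0.25 * 1.53598^2 * tan(29.3080 deg)
A = 0.3311 m^2


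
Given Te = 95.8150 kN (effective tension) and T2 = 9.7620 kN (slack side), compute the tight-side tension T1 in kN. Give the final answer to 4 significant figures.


T1 = Te + T2 = 95.8150 + 9.7620
T1 = 105.6 kN


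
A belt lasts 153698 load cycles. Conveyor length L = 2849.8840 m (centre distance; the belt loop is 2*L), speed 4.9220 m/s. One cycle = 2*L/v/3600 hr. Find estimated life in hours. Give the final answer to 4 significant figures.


cycle_time = 2 * 2849.8840 / 4.9220 / 3600 = 0.321672 hr
life = 153698 * 0.321672 = 49440 hours


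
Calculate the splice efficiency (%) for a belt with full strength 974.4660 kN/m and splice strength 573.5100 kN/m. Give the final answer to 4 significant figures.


Eff = 573.5100 / 974.4660 * 100
Eff = 58.85 %


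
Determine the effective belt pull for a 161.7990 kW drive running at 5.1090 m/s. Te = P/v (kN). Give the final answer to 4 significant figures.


Te = P / v = 161.7990 / 5.1090
Te = 31.67 kN


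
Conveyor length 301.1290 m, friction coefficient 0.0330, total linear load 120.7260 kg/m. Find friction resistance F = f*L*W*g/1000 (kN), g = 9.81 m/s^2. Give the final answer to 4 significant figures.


F = 0.0330 * 301.1290 * 120.7260 * 9.81 / 1000
F = 11.77 kN


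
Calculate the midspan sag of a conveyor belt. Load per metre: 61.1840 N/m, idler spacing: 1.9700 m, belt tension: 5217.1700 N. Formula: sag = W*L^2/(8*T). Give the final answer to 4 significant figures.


sag = 61.1840 * 1.9700^2 / (8 * 5217.1700)
sag = 0.005689 m


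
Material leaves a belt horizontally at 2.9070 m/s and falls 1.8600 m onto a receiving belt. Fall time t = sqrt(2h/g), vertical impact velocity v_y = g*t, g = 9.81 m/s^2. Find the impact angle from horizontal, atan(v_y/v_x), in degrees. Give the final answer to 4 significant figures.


t = sqrt(2*1.8600/9.81) = 0.615796 s
v_y = 9.81 * 0.615796 = 6.04096 m/s
angle = atan(6.04096 / 2.9070) = 64.30 deg


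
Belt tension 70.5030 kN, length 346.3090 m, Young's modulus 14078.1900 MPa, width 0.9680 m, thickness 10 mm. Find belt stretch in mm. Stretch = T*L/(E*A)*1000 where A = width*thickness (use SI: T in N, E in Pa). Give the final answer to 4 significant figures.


A = 0.9680 * 0.01 = 0.00968 m^2
Stretch = 70.5030*1000 * 346.3090 / (14078.1900e6 * 0.00968) * 1000
Stretch = 179.2 mm


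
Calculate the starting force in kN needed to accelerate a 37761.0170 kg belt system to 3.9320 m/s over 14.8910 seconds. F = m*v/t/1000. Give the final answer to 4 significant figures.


F = 37761.0170 * 3.9320 / 14.8910 / 1000
F = 9.971 kN


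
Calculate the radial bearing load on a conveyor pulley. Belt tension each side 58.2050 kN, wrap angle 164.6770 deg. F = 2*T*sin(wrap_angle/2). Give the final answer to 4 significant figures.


F = 2 * 58.2050 * sin(164.6770/2 deg)
F = 115.4 kN


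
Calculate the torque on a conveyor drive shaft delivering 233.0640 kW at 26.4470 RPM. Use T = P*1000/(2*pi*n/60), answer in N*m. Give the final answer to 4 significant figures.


omega = 2*pi*26.4470/60 = 2.76952 rad/s
T = 233.0640*1000 / 2.76952
T = 84150 N*m


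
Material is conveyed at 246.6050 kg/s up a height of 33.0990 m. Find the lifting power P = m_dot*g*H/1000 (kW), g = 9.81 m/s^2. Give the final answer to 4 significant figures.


P = 246.6050 * 9.81 * 33.0990 / 1000
P = 80.07 kW


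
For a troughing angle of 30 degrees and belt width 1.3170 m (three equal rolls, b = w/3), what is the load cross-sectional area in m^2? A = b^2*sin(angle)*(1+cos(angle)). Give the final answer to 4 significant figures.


b = 1.3170/3 = 0.439 m
A = 0.439^2 * sin(30 deg) * (1 + cos(30 deg))
A = 0.1798 m^2


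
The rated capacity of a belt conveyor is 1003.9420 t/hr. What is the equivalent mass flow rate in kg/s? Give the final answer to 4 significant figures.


m_dot = 1003.9420 * 1000 / 3600
m_dot = 278.9 kg/s


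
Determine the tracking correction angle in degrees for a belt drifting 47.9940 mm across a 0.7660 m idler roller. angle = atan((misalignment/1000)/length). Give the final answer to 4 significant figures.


misalign_m = 47.9940 / 1000 = 0.047994 m
angle = atan(0.047994 / 0.7660)
angle = 3.585 deg


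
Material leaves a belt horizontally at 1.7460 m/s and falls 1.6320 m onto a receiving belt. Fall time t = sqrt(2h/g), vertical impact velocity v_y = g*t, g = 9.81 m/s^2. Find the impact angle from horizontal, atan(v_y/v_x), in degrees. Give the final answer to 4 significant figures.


t = sqrt(2*1.6320/9.81) = 0.57682 s
v_y = 9.81 * 0.57682 = 5.6586 m/s
angle = atan(5.6586 / 1.7460) = 72.85 deg


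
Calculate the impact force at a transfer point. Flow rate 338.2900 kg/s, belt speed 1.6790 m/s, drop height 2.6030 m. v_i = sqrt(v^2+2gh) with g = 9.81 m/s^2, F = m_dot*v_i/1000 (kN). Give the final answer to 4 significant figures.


v_i = sqrt(1.6790^2 + 2*9.81*2.6030) = 7.34097 m/s
F = 338.2900 * 7.34097 / 1000
F = 2.483 kN


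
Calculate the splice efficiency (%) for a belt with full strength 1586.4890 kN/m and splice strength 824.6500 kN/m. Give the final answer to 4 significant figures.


Eff = 824.6500 / 1586.4890 * 100
Eff = 51.98 %


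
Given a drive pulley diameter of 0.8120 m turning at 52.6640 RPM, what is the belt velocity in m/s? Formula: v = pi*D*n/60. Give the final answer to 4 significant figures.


v = pi * 0.8120 * 52.6640 / 60
v = 2.239 m/s


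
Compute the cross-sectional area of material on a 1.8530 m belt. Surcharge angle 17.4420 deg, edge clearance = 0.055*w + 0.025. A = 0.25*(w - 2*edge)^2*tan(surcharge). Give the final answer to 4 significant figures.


edge = 0.055*1.8530 + 0.025 = 0.126915 m
ew = 1.8530 - 2*0.126915 = 1.59917 m
A = 0.25 * 1.59917^2 * tan(17.4420 deg)
A = 0.2009 m^2


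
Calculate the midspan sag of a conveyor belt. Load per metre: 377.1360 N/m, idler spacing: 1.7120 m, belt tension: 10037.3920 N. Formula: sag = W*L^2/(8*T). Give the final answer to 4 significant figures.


sag = 377.1360 * 1.7120^2 / (8 * 10037.3920)
sag = 0.01377 m


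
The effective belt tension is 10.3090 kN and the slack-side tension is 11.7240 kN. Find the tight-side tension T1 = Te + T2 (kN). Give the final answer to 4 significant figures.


T1 = Te + T2 = 10.3090 + 11.7240
T1 = 22.03 kN


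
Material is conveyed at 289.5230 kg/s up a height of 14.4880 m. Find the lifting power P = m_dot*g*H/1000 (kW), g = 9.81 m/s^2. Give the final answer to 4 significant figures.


P = 289.5230 * 9.81 * 14.4880 / 1000
P = 41.15 kW


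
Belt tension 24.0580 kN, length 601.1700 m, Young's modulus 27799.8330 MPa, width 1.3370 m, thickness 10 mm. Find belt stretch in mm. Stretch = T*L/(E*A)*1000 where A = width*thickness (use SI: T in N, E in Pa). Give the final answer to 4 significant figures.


A = 1.3370 * 0.01 = 0.01337 m^2
Stretch = 24.0580*1000 * 601.1700 / (27799.8330e6 * 0.01337) * 1000
Stretch = 38.91 mm


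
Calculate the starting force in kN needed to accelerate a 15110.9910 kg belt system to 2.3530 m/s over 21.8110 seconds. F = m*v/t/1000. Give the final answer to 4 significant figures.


F = 15110.9910 * 2.3530 / 21.8110 / 1000
F = 1.630 kN


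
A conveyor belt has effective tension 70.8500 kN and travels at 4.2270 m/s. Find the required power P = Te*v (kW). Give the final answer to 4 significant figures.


P = Te * v = 70.8500 * 4.2270
P = 299.5 kW


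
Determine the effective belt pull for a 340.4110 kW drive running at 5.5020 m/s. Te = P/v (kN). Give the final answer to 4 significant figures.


Te = P / v = 340.4110 / 5.5020
Te = 61.87 kN


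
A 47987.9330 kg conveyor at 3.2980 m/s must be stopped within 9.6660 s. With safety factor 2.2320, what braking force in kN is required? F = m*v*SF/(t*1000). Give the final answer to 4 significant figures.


F = 47987.9330 * 3.2980 / 9.6660 * 2.2320 / 1000
F = 36.55 kN


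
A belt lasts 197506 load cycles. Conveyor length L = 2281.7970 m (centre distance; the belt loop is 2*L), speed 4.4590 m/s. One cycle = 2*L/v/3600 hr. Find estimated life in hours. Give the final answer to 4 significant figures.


cycle_time = 2 * 2281.7970 / 4.4590 / 3600 = 0.284294 hr
life = 197506 * 0.284294 = 56150 hours


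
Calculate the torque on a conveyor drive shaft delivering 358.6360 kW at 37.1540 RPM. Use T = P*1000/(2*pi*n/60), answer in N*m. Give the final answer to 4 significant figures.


omega = 2*pi*37.1540/60 = 3.89076 rad/s
T = 358.6360*1000 / 3.89076
T = 92180 N*m


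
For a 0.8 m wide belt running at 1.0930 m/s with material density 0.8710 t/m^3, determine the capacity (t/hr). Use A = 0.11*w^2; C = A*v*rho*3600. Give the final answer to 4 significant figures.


A = 0.11 * 0.8^2 = 0.0704 m^2
C = 0.0704 * 1.0930 * 0.8710 * 3600
C = 241.3 t/hr


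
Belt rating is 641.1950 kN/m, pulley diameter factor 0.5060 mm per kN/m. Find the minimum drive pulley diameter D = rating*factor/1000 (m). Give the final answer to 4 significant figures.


D = 641.1950 * 0.5060 / 1000
D = 0.3244 m


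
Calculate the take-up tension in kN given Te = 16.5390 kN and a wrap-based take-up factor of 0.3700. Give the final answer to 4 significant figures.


T_tu = 16.5390 * 0.3700
T_tu = 6.119 kN


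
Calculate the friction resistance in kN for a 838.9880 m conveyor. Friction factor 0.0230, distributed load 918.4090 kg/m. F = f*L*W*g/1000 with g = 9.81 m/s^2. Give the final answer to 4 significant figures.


F = 0.0230 * 838.9880 * 918.4090 * 9.81 / 1000
F = 173.9 kN


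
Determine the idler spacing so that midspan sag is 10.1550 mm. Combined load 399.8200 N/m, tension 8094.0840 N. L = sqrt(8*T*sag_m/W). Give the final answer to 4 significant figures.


sag = 10.1550/1000 = 0.010155 m
L = sqrt(8 * 8094.0840 * 0.010155 / 399.8200)
L = 1.282 m


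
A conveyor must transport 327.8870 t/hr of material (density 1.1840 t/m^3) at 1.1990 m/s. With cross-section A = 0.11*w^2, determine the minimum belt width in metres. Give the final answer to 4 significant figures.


A_req = 327.8870 / (1.1990 * 1.1840 * 3600) = 0.064158 m^2
w = sqrt(0.064158 / 0.11)
w = 0.7637 m


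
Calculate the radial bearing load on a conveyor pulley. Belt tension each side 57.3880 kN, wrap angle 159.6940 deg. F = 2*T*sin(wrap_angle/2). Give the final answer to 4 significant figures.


F = 2 * 57.3880 * sin(159.6940/2 deg)
F = 113.0 kN


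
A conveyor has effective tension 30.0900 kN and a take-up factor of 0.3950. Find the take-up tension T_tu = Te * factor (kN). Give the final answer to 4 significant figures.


T_tu = 30.0900 * 0.3950
T_tu = 11.89 kN


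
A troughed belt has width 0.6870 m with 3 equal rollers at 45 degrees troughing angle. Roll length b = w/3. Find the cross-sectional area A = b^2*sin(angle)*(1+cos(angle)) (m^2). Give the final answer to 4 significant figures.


b = 0.6870/3 = 0.229 m
A = 0.229^2 * sin(45 deg) * (1 + cos(45 deg))
A = 0.06330 m^2


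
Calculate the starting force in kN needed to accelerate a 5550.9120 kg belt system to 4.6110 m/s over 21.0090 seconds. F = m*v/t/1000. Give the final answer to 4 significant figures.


F = 5550.9120 * 4.6110 / 21.0090 / 1000
F = 1.218 kN


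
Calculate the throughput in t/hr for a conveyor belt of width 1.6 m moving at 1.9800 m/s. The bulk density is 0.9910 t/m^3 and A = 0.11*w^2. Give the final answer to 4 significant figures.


A = 0.11 * 1.6^2 = 0.2816 m^2
C = 0.2816 * 1.9800 * 0.9910 * 3600
C = 1989 t/hr


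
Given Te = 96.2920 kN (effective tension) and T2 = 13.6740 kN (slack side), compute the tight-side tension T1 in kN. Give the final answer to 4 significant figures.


T1 = Te + T2 = 96.2920 + 13.6740
T1 = 110.0 kN


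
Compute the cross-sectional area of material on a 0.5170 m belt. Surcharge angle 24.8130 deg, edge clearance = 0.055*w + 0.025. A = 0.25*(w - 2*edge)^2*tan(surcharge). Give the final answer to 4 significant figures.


edge = 0.055*0.5170 + 0.025 = 0.053435 m
ew = 0.5170 - 2*0.053435 = 0.41013 m
A = 0.25 * 0.41013^2 * tan(24.8130 deg)
A = 0.01944 m^2


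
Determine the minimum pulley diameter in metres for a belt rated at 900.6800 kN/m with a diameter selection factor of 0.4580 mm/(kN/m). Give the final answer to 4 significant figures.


D = 900.6800 * 0.4580 / 1000
D = 0.4125 m


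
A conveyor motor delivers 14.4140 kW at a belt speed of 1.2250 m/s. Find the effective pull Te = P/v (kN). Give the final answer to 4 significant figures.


Te = P / v = 14.4140 / 1.2250
Te = 11.77 kN


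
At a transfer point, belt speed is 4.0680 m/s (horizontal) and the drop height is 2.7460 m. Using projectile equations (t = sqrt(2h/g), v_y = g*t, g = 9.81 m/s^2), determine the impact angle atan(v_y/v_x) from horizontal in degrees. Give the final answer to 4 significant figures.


t = sqrt(2*2.7460/9.81) = 0.748222 s
v_y = 9.81 * 0.748222 = 7.34006 m/s
angle = atan(7.34006 / 4.0680) = 61.00 deg


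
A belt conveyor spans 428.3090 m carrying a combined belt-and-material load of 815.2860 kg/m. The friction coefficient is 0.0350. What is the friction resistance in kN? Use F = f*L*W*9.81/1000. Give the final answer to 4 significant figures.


F = 0.0350 * 428.3090 * 815.2860 * 9.81 / 1000
F = 119.9 kN


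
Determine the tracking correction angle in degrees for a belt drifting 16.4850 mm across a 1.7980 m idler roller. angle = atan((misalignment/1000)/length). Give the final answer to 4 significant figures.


misalign_m = 16.4850 / 1000 = 0.016485 m
angle = atan(0.016485 / 1.7980)
angle = 0.5253 deg


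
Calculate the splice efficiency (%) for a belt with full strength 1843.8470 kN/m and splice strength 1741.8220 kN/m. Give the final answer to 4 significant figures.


Eff = 1741.8220 / 1843.8470 * 100
Eff = 94.47 %


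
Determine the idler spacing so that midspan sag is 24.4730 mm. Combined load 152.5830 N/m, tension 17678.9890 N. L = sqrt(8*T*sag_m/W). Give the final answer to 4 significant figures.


sag = 24.4730/1000 = 0.024473 m
L = sqrt(8 * 17678.9890 * 0.024473 / 152.5830)
L = 4.763 m


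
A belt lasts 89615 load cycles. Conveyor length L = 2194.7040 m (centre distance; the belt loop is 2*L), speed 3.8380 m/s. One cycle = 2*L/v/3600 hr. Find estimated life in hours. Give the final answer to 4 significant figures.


cycle_time = 2 * 2194.7040 / 3.8380 / 3600 = 0.317686 hr
life = 89615 * 0.317686 = 28470 hours


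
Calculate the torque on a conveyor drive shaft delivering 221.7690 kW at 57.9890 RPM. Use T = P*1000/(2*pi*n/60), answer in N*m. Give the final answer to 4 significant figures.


omega = 2*pi*57.9890/60 = 6.07259 rad/s
T = 221.7690*1000 / 6.07259
T = 36520 N*m


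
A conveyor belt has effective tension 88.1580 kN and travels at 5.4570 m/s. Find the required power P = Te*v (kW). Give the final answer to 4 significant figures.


P = Te * v = 88.1580 * 5.4570
P = 481.1 kW


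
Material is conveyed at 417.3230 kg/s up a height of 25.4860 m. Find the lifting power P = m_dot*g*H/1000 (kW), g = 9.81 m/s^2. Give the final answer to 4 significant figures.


P = 417.3230 * 9.81 * 25.4860 / 1000
P = 104.3 kW


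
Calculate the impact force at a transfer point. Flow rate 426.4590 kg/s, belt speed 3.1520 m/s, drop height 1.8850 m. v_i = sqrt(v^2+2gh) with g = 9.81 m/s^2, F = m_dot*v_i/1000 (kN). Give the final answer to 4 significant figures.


v_i = sqrt(3.1520^2 + 2*9.81*1.8850) = 6.84973 m/s
F = 426.4590 * 6.84973 / 1000
F = 2.921 kN


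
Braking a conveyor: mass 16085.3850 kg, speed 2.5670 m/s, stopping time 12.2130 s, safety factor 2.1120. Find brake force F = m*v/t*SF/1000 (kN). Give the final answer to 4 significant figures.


F = 16085.3850 * 2.5670 / 12.2130 * 2.1120 / 1000
F = 7.141 kN


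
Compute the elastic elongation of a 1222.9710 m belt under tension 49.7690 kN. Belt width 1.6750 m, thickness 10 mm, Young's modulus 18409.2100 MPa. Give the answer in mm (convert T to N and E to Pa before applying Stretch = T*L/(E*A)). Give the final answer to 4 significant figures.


A = 1.6750 * 0.01 = 0.01675 m^2
Stretch = 49.7690*1000 * 1222.9710 / (18409.2100e6 * 0.01675) * 1000
Stretch = 197.4 mm


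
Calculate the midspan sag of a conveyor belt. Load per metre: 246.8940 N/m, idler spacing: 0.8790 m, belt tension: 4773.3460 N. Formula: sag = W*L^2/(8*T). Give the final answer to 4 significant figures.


sag = 246.8940 * 0.8790^2 / (8 * 4773.3460)
sag = 0.004995 m


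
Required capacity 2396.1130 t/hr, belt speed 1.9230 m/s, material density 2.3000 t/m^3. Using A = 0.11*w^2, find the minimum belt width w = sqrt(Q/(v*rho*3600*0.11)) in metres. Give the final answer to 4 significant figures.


A_req = 2396.1130 / (1.9230 * 2.3000 * 3600) = 0.150487 m^2
w = sqrt(0.150487 / 0.11)
w = 1.170 m


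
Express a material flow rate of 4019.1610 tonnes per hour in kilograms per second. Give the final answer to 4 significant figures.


m_dot = 4019.1610 * 1000 / 3600
m_dot = 1116 kg/s


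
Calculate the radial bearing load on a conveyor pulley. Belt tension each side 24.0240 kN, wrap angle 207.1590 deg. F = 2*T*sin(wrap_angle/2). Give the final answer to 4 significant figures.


F = 2 * 24.0240 * sin(207.1590/2 deg)
F = 46.70 kN


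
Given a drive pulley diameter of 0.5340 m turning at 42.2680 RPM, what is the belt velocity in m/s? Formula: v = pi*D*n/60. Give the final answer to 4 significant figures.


v = pi * 0.5340 * 42.2680 / 60
v = 1.182 m/s


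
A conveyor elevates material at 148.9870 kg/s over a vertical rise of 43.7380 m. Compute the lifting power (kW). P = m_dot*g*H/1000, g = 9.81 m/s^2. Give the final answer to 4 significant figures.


P = 148.9870 * 9.81 * 43.7380 / 1000
P = 63.93 kW


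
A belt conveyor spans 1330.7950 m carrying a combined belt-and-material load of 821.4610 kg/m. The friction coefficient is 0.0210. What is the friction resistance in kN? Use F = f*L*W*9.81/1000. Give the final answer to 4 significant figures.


F = 0.0210 * 1330.7950 * 821.4610 * 9.81 / 1000
F = 225.2 kN


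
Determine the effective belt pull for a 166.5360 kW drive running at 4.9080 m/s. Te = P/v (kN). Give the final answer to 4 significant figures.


Te = P / v = 166.5360 / 4.9080
Te = 33.93 kN


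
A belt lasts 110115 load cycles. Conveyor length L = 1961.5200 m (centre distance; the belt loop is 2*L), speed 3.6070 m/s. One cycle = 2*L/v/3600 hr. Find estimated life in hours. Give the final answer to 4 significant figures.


cycle_time = 2 * 1961.5200 / 3.6070 / 3600 = 0.302116 hr
life = 110115 * 0.302116 = 33270 hours


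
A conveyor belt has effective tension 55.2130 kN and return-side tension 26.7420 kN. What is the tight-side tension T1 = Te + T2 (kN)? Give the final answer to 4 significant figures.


T1 = Te + T2 = 55.2130 + 26.7420
T1 = 81.95 kN


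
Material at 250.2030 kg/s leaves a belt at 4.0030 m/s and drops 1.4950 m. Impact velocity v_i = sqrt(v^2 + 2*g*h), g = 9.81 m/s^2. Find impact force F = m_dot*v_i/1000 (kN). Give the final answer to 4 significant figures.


v_i = sqrt(4.0030^2 + 2*9.81*1.4950) = 6.73468 m/s
F = 250.2030 * 6.73468 / 1000
F = 1.685 kN


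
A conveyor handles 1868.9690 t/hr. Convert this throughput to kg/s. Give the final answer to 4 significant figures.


m_dot = 1868.9690 * 1000 / 3600
m_dot = 519.2 kg/s


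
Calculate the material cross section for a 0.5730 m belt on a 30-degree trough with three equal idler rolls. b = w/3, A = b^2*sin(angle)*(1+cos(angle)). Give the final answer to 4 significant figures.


b = 0.5730/3 = 0.191 m
A = 0.191^2 * sin(30 deg) * (1 + cos(30 deg))
A = 0.03404 m^2


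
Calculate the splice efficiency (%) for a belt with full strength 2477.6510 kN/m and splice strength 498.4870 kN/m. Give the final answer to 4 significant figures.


Eff = 498.4870 / 2477.6510 * 100
Eff = 20.12 %


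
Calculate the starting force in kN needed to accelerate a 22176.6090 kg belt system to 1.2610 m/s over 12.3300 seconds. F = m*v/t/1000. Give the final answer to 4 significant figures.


F = 22176.6090 * 1.2610 / 12.3300 / 1000
F = 2.268 kN


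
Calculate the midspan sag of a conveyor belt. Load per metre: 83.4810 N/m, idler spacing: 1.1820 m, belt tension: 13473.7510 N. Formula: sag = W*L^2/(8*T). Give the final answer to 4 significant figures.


sag = 83.4810 * 1.1820^2 / (8 * 13473.7510)
sag = 0.001082 m


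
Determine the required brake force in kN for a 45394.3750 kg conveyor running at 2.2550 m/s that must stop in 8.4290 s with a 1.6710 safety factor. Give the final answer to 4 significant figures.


F = 45394.3750 * 2.2550 / 8.4290 * 1.6710 / 1000
F = 20.29 kN


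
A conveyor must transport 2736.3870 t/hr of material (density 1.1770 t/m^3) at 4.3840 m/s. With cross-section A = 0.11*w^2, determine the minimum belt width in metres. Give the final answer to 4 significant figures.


A_req = 2736.3870 / (4.3840 * 1.1770 * 3600) = 0.147309 m^2
w = sqrt(0.147309 / 0.11)
w = 1.157 m


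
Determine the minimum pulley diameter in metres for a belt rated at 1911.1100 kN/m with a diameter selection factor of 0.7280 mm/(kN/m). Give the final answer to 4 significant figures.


D = 1911.1100 * 0.7280 / 1000
D = 1.391 m


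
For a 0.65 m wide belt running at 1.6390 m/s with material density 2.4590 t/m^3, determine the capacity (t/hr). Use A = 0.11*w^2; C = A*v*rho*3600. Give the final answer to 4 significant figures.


A = 0.11 * 0.65^2 = 0.046475 m^2
C = 0.046475 * 1.6390 * 2.4590 * 3600
C = 674.3 t/hr


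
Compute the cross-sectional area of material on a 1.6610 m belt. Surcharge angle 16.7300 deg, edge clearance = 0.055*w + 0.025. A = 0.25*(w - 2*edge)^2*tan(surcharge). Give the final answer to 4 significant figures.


edge = 0.055*1.6610 + 0.025 = 0.116355 m
ew = 1.6610 - 2*0.116355 = 1.42829 m
A = 0.25 * 1.42829^2 * tan(16.7300 deg)
A = 0.1533 m^2


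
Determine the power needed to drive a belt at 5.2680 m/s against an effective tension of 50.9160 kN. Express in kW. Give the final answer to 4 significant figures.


P = Te * v = 50.9160 * 5.2680
P = 268.2 kW


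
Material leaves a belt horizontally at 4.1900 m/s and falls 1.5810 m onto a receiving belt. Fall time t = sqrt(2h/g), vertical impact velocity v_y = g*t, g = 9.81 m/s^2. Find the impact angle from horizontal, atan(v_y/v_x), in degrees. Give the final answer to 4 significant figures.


t = sqrt(2*1.5810/9.81) = 0.567736 s
v_y = 9.81 * 0.567736 = 5.56949 m/s
angle = atan(5.56949 / 4.1900) = 53.05 deg


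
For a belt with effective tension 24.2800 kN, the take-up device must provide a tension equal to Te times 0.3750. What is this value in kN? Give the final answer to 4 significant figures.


T_tu = 24.2800 * 0.3750
T_tu = 9.105 kN


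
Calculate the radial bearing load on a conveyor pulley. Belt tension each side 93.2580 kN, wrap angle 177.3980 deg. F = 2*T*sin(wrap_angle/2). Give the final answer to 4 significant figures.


F = 2 * 93.2580 * sin(177.3980/2 deg)
F = 186.5 kN


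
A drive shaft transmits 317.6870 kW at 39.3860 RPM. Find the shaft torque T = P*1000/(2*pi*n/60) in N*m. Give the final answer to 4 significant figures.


omega = 2*pi*39.3860/60 = 4.12449 rad/s
T = 317.6870*1000 / 4.12449
T = 77020 N*m


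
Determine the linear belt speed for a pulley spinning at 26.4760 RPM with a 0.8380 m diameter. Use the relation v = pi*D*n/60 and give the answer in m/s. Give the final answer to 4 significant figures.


v = pi * 0.8380 * 26.4760 / 60
v = 1.162 m/s


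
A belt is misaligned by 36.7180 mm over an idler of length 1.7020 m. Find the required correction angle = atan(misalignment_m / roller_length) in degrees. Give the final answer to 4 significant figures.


misalign_m = 36.7180 / 1000 = 0.036718 m
angle = atan(0.036718 / 1.7020)
angle = 1.236 deg


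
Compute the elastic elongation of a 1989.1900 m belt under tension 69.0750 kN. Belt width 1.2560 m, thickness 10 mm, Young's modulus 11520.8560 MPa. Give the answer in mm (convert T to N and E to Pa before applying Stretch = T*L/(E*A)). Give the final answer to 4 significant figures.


A = 1.2560 * 0.01 = 0.01256 m^2
Stretch = 69.0750*1000 * 1989.1900 / (11520.8560e6 * 0.01256) * 1000
Stretch = 949.6 mm


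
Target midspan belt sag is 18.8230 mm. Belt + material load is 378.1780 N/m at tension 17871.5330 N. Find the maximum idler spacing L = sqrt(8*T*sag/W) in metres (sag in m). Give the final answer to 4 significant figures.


sag = 18.8230/1000 = 0.018823 m
L = sqrt(8 * 17871.5330 * 0.018823 / 378.1780)
L = 2.668 m


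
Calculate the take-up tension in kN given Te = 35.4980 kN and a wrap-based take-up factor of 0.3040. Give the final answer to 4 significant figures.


T_tu = 35.4980 * 0.3040
T_tu = 10.79 kN


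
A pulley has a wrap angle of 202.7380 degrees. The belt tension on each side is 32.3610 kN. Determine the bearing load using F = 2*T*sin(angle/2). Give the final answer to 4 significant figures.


F = 2 * 32.3610 * sin(202.7380/2 deg)
F = 63.45 kN


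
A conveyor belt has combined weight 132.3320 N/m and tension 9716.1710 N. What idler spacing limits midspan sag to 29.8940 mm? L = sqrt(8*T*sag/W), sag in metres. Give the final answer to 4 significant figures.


sag = 29.8940/1000 = 0.029894 m
L = sqrt(8 * 9716.1710 * 0.029894 / 132.3320)
L = 4.190 m


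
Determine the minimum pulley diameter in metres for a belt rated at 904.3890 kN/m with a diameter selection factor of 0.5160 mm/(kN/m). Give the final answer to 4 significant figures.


D = 904.3890 * 0.5160 / 1000
D = 0.4667 m


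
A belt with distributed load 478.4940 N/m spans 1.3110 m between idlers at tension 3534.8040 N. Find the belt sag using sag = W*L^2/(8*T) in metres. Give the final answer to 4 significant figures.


sag = 478.4940 * 1.3110^2 / (8 * 3534.8040)
sag = 0.02908 m


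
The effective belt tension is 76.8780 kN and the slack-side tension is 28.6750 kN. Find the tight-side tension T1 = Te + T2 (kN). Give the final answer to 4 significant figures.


T1 = Te + T2 = 76.8780 + 28.6750
T1 = 105.6 kN


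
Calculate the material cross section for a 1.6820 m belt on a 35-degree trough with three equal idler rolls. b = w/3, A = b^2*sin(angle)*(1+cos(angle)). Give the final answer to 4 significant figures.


b = 1.6820/3 = 0.560667 m
A = 0.560667^2 * sin(35 deg) * (1 + cos(35 deg))
A = 0.3280 m^2


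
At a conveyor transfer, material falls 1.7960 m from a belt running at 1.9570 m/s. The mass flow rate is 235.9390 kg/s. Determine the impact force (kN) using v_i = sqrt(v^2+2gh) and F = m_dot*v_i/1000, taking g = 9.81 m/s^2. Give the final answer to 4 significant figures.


v_i = sqrt(1.9570^2 + 2*9.81*1.7960) = 6.25039 m/s
F = 235.9390 * 6.25039 / 1000
F = 1.475 kN


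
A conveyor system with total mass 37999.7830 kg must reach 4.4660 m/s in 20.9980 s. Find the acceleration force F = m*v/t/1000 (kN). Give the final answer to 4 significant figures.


F = 37999.7830 * 4.4660 / 20.9980 / 1000
F = 8.082 kN


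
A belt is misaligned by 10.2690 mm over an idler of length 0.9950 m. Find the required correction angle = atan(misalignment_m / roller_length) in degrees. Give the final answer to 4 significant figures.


misalign_m = 10.2690 / 1000 = 0.010269 m
angle = atan(0.010269 / 0.9950)
angle = 0.5913 deg


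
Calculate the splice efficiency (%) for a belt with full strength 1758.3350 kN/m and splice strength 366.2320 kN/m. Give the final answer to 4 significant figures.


Eff = 366.2320 / 1758.3350 * 100
Eff = 20.83 %


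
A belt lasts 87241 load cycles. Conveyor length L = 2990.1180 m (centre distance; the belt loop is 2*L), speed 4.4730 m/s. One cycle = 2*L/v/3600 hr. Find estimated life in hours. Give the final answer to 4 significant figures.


cycle_time = 2 * 2990.1180 / 4.4730 / 3600 = 0.371379 hr
life = 87241 * 0.371379 = 32400 hours


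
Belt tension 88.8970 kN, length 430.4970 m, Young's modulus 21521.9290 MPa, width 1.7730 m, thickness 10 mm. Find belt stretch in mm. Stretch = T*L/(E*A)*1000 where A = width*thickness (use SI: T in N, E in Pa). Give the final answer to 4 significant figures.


A = 1.7730 * 0.01 = 0.01773 m^2
Stretch = 88.8970*1000 * 430.4970 / (21521.9290e6 * 0.01773) * 1000
Stretch = 100.3 mm


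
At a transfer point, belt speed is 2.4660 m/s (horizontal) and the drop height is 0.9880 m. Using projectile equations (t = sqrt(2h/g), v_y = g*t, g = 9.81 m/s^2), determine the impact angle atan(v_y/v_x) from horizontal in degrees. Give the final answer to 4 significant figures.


t = sqrt(2*0.9880/9.81) = 0.448806 s
v_y = 9.81 * 0.448806 = 4.40279 m/s
angle = atan(4.40279 / 2.4660) = 60.75 deg


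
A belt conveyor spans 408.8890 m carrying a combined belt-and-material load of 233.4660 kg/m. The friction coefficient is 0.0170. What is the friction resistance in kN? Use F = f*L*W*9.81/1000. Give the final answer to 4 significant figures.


F = 0.0170 * 408.8890 * 233.4660 * 9.81 / 1000
F = 15.92 kN


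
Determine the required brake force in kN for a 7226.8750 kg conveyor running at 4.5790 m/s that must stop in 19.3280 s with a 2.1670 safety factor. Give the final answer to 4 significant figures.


F = 7226.8750 * 4.5790 / 19.3280 * 2.1670 / 1000
F = 3.710 kN


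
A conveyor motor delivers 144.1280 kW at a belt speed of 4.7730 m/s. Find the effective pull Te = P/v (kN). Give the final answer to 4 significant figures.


Te = P / v = 144.1280 / 4.7730
Te = 30.20 kN


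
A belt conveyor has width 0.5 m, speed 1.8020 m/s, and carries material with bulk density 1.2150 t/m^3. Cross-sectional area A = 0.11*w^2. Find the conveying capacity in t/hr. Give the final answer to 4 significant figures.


A = 0.11 * 0.5^2 = 0.0275 m^2
C = 0.0275 * 1.8020 * 1.2150 * 3600
C = 216.8 t/hr


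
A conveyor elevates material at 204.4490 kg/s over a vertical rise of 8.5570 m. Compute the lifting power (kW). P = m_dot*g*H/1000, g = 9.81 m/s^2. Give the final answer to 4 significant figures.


P = 204.4490 * 9.81 * 8.5570 / 1000
P = 17.16 kW


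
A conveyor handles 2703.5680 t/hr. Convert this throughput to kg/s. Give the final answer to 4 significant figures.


m_dot = 2703.5680 * 1000 / 3600
m_dot = 751.0 kg/s


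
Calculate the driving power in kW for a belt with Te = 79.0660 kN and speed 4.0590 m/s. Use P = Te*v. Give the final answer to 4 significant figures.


P = Te * v = 79.0660 * 4.0590
P = 320.9 kW


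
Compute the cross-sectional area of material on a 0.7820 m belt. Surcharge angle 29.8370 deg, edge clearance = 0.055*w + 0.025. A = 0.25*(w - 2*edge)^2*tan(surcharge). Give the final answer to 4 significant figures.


edge = 0.055*0.7820 + 0.025 = 0.06801 m
ew = 0.7820 - 2*0.06801 = 0.64598 m
A = 0.25 * 0.64598^2 * tan(29.8370 deg)
A = 0.05984 m^2


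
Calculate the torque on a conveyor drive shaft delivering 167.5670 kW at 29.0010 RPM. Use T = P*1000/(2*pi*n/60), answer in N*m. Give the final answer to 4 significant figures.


omega = 2*pi*29.0010/60 = 3.03698 rad/s
T = 167.5670*1000 / 3.03698
T = 55180 N*m


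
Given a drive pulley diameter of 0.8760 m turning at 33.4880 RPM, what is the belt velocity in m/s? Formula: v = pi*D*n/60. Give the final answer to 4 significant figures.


v = pi * 0.8760 * 33.4880 / 60
v = 1.536 m/s


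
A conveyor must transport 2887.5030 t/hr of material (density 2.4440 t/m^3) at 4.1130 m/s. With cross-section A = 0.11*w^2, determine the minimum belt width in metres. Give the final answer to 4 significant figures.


A_req = 2887.5030 / (4.1130 * 2.4440 * 3600) = 0.0797921 m^2
w = sqrt(0.0797921 / 0.11)
w = 0.8517 m


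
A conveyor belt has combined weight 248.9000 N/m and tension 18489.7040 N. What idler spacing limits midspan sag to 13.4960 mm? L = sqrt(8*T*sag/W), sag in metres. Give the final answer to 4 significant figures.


sag = 13.4960/1000 = 0.013496 m
L = sqrt(8 * 18489.7040 * 0.013496 / 248.9000)
L = 2.832 m


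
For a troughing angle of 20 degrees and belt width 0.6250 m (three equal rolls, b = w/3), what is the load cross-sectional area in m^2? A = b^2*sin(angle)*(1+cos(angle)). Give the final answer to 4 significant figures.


b = 0.6250/3 = 0.208333 m
A = 0.208333^2 * sin(20 deg) * (1 + cos(20 deg))
A = 0.02879 m^2


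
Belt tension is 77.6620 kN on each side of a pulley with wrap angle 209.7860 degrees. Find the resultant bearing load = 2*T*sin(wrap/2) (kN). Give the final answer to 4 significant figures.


F = 2 * 77.6620 * sin(209.7860/2 deg)
F = 150.1 kN


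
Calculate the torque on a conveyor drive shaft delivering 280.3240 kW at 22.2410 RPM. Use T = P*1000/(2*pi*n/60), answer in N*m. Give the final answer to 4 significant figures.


omega = 2*pi*22.2410/60 = 2.32907 rad/s
T = 280.3240*1000 / 2.32907
T = 120400 N*m
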